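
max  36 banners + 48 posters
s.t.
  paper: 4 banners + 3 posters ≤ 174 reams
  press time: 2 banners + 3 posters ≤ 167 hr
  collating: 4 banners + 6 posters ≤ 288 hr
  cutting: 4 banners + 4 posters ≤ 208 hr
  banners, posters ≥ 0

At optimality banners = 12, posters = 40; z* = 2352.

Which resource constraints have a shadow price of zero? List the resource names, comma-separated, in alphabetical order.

paper, press time

paper: 168/174 (slack 6)
press time: 144/167 (slack 23)
collating: 288/288 (binding)
cutting: 208/208 (binding)
By complementary slackness, a constraint with positive slack has shadow price 0 → paper, press time.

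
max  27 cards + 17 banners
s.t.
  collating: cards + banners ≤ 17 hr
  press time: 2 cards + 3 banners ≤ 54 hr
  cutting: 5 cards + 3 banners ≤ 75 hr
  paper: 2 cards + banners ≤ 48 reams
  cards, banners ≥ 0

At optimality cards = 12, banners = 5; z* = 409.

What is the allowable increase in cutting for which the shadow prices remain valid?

10

Binding constraints: collating, cutting. The basis is B = [[1,1],[5,3]] with det -2.
Per unit increase in cutting, x* moves by d = (0.5, -0.5).
The basis stays optimal until banners reaches 0; allowable increase = 10 hr.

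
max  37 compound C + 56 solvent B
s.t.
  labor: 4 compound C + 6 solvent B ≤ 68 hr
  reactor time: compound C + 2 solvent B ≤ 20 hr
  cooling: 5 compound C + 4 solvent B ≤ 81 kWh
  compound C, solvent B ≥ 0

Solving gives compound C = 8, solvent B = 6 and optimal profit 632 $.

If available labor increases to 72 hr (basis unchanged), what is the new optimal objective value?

Binding: labor and reactor time. Non-binding: cooling (17 unused).
Since cooling is not tight, its dual is 0.
The binding rows give the dual system: 4·y_labor + 1·y_reactor time = 37 and 6·y_labor + 2·y_reactor time = 56.
Solving: y_labor = 9, y_reactor time = 1.
Δz = y_labor·Δb = 9 × (4) = 36, so new z* = 632 + 36 = 668.

668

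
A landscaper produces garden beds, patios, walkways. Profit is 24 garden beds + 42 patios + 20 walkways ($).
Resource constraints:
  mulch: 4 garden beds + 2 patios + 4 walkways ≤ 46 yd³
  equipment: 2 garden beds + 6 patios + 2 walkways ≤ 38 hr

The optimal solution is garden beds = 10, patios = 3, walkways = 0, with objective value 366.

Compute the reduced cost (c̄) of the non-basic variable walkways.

Both mulch and equipment are binding at x*.
Dual feasibility on the basic columns requires 4·y_mulch + 2·y_equipment = 24, 2·y_mulch + 6·y_equipment = 42.
This yields shadow prices y_mulch = 3, y_equipment = 6.
Reduced cost of walkways: c₃ − yᵀa₃ = 20 − (3·4 + 6·2) = 20 − 24 = -4.

-4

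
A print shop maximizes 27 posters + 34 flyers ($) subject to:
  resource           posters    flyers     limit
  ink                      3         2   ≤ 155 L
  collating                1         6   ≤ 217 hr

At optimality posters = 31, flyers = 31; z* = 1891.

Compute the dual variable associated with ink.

At the optimum: ink uses 155 of 155 (binding); collating uses 217 of 217 (binding).
Dual feasibility on the basic columns requires 3·y_ink + 1·y_collating = 27, 2·y_ink + 6·y_collating = 34.
Solving: y_ink = 8, y_collating = 3.
Shadow price of ink = 8.

8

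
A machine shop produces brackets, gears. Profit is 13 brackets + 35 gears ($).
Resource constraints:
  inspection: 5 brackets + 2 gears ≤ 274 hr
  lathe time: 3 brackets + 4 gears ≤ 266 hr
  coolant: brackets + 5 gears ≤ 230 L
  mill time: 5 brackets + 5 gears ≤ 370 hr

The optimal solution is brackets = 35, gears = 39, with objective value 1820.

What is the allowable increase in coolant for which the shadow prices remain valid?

Binding constraints: coolant, mill time. The basis is B = [[1,5],[5,5]] with det -20.
Per unit increase in coolant, x* moves by d = (-0.25, 0.25).
The basis stays optimal until lathe time becomes binding; allowable increase = 20 L.

20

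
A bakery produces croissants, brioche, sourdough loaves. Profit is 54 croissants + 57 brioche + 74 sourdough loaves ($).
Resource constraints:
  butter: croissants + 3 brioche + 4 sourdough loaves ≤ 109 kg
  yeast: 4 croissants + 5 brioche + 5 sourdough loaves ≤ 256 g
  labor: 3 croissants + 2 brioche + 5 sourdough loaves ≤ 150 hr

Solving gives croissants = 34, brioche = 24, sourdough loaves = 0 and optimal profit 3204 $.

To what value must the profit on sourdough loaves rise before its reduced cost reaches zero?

75

At the optimum: butter uses 106 of 109 (slack = 3); yeast uses 256 of 256 (binding); labor uses 150 of 150 (binding).
Since butter is not tight, its dual is 0.
From A_Bᵀ y = c: 4·y_yeast + 3·y_labor = 54; 5·y_yeast + 2·y_labor = 57.
This yields shadow prices y_yeast = 9, y_labor = 6.
sourdough loaves enters the basis when its profit ≥ yᵀa₃ = 9·5 + 6·5 = 75.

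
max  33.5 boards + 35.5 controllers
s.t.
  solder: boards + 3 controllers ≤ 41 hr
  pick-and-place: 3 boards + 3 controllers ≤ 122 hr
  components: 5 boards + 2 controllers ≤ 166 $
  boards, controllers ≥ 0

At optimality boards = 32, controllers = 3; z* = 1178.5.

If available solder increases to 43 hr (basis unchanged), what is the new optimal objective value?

1195.5

At the optimum: solder uses 41 of 41 (binding); pick-and-place uses 105 of 122 (slack = 17); components uses 166 of 166 (binding).
Since pick-and-place is not tight, its dual is 0.
From A_Bᵀ y = c: 1·y_solder + 5·y_components = 33.5; 3·y_solder + 2·y_components = 35.5.
This yields shadow prices y_solder = 8.5, y_components = 5.
Δz = y_solder·Δb = 8.5 × (2) = 17, so new z* = 1178.5 + 17 = 1195.5.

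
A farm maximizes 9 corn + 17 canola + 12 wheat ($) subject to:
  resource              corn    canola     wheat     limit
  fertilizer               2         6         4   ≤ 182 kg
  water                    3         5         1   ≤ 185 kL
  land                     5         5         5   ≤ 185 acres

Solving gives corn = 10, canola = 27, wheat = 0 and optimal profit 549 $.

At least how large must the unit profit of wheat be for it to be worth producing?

13

At the optimum: fertilizer uses 182 of 182 (binding); water uses 165 of 185 (slack = 20); land uses 185 of 185 (binding).
Slack constraints have shadow price 0 (complementary slackness).
Dual feasibility on the basic columns requires 2·y_fertilizer + 5·y_land = 9, 6·y_fertilizer + 5·y_land = 17.
→ y_fertilizer = 2 and y_land = 1.
wheat enters the basis when its profit ≥ yᵀa₃ = 2·4 + 1·5 = 13.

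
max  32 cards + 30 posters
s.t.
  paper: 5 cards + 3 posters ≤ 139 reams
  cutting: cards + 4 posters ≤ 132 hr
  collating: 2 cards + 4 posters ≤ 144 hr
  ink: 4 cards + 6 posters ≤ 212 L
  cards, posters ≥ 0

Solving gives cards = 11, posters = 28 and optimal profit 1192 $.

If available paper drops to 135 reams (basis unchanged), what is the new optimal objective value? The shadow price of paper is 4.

Δb = -4, so new z* = 1192 + (4)·(-4) = 1192 − 16 = 1176.

1176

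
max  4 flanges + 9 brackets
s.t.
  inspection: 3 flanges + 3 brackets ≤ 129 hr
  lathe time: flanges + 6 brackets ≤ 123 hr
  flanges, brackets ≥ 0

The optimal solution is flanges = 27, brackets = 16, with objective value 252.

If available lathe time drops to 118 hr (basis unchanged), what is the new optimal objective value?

247

Check each constraint at x*: inspection 129/129 (tight); lathe time 123/123 (tight).
The binding rows give the dual system: 3·y_inspection + 1·y_lathe time = 4 and 3·y_inspection + 6·y_lathe time = 9.
Solving: y_inspection = 1, y_lathe time = 1.
Δz = y_lathe time·Δb = 1 × (-5) = -5, so new z* = 252 − 5 = 247.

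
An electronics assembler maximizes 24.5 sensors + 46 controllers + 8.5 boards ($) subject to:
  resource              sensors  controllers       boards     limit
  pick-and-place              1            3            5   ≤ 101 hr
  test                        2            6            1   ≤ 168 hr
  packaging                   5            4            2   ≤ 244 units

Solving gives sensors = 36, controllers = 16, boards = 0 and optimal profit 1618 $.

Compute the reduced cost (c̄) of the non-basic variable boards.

-2.5

Binding: test and packaging. Non-binding: pick-and-place (17 unused).
Slack constraints have shadow price 0 (complementary slackness).
From A_Bᵀ y = c: 2·y_test + 5·y_packaging = 24.5; 6·y_test + 4·y_packaging = 46.
Solving: y_test = 6, y_packaging = 2.5.
Reduced cost of boards: c₃ − yᵀa₃ = 8.5 − (6·1 + 2.5·2) = 8.5 − 11 = -2.5.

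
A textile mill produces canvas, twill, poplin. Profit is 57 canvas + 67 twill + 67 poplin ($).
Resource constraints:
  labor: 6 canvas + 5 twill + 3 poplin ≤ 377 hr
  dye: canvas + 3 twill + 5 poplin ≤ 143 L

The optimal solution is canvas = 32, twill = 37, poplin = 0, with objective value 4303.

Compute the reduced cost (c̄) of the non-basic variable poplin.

-2

At the optimum: labor uses 377 of 377 (binding); dye uses 143 of 143 (binding).
The binding rows give the dual system: 6·y_labor + 1·y_dye = 57 and 5·y_labor + 3·y_dye = 67.
Solving: y_labor = 8, y_dye = 9.
Reduced cost of poplin: c₃ − yᵀa₃ = 67 − (8·3 + 9·5) = 67 − 69 = -2.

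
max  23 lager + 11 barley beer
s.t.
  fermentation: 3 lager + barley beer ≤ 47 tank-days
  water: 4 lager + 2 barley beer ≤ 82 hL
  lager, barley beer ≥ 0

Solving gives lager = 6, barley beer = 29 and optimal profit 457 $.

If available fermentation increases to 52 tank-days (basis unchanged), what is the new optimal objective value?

462

Both fermentation and water are binding at x*.
Dual feasibility on the basic columns requires 3·y_fermentation + 4·y_water = 23, 1·y_fermentation + 2·y_water = 11.
This yields shadow prices y_fermentation = 1, y_water = 5.
Δz = y_fermentation·Δb = 1 × (5) = 5, so new z* = 457 + 5 = 462.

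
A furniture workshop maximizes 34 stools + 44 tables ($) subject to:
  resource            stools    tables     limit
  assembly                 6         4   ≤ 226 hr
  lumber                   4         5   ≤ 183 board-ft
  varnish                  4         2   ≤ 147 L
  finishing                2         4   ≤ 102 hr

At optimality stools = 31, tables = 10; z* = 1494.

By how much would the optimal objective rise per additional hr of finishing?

8

At the optimum: assembly uses 226 of 226 (binding); lumber uses 174 of 183 (slack = 9); varnish uses 144 of 147 (slack = 3); finishing uses 102 of 102 (binding).
By complementary slackness, y = 0 for the non-binding constraints.
From A_Bᵀ y = c: 6·y_assembly + 2·y_finishing = 34; 4·y_assembly + 4·y_finishing = 44.
→ y_assembly = 3 and y_finishing = 8.
Shadow price of finishing = 8.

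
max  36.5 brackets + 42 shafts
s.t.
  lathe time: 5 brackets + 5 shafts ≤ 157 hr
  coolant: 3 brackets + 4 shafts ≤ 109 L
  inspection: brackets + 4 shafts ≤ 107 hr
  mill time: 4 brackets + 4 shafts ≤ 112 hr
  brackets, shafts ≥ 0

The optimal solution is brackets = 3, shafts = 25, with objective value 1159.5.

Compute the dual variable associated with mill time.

At the optimum: lathe time uses 140 of 157 (slack = 17); coolant uses 109 of 109 (binding); inspection uses 103 of 107 (slack = 4); mill time uses 112 of 112 (binding).
Since lathe time, inspection are not tight, their duals are 0.
The binding rows give the dual system: 3·y_coolant + 4·y_mill time = 36.5 and 4·y_coolant + 4·y_mill time = 42.
This yields shadow prices y_coolant = 5.5, y_mill time = 5.
Shadow price of mill time = 5.

5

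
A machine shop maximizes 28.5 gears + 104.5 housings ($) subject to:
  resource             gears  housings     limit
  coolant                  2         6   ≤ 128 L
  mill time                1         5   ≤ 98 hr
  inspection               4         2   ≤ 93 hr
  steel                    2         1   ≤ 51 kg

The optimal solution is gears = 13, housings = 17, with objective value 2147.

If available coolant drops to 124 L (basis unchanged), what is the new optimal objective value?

2109

At the optimum: coolant uses 128 of 128 (binding); mill time uses 98 of 98 (binding); inspection uses 86 of 93 (slack = 7); steel uses 43 of 51 (slack = 8).
Slack constraints have shadow price 0 (complementary slackness).
The binding rows give the dual system: 2·y_coolant + 1·y_mill time = 28.5 and 6·y_coolant + 5·y_mill time = 104.5.
Solving: y_coolant = 9.5, y_mill time = 9.5.
Δz = y_coolant·Δb = 9.5 × (-4) = -38, so new z* = 2147 − 38 = 2109.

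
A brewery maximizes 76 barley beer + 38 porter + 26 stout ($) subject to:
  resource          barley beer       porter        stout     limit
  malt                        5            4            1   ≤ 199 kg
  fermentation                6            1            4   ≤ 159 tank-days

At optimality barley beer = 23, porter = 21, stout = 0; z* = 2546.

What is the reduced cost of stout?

-6

At the optimum: malt uses 199 of 199 (binding); fermentation uses 159 of 159 (binding).
From A_Bᵀ y = c: 5·y_malt + 6·y_fermentation = 76; 4·y_malt + 1·y_fermentation = 38.
Solving: y_malt = 8, y_fermentation = 6.
Reduced cost of stout: c₃ − yᵀa₃ = 26 − (8·1 + 6·4) = 26 − 32 = -6.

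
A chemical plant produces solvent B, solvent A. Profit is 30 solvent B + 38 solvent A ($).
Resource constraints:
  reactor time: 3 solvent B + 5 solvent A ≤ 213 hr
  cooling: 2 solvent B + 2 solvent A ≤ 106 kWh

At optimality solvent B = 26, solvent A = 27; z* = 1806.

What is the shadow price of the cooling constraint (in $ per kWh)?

At the optimum: reactor time uses 213 of 213 (binding); cooling uses 106 of 106 (binding).
The binding rows give the dual system: 3·y_reactor time + 2·y_cooling = 30 and 5·y_reactor time + 2·y_cooling = 38.
This yields shadow prices y_reactor time = 4, y_cooling = 9.
Shadow price of cooling = 9.

9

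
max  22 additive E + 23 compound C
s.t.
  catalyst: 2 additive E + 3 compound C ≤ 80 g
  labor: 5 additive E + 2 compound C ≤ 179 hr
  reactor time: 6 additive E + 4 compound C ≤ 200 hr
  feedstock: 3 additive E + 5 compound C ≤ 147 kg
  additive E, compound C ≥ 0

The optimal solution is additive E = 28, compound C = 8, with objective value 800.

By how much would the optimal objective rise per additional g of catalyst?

Check each constraint at x*: catalyst 80/80 (tight); labor 156/179 (slack 23); reactor time 200/200 (tight); feedstock 124/147 (slack 23).
By complementary slackness, y = 0 for the non-binding constraints.
The binding rows give the dual system: 2·y_catalyst + 6·y_reactor time = 22 and 3·y_catalyst + 4·y_reactor time = 23.
This yields shadow prices y_catalyst = 5, y_reactor time = 2.
Shadow price of catalyst = 5.

5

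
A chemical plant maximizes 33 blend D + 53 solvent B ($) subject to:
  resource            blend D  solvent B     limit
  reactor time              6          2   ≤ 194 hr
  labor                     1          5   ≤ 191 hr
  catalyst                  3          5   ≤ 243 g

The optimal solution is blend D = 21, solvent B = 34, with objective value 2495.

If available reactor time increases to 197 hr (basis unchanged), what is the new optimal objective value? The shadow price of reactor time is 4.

Δb = 3, so new z* = 2495 + (4)·(3) = 2495 + 12 = 2507.

2507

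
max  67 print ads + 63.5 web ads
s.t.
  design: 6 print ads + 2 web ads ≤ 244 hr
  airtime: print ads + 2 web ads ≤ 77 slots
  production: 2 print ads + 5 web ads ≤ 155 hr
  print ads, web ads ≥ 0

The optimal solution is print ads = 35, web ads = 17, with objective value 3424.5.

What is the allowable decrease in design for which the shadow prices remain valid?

Binding constraints: design, production. The basis is B = [[6,2],[2,5]] with det 26.
Per unit decrease in design, x* moves by d = (-0.1923, 0.0769).
The basis stays optimal until print ads reaches 0; allowable decrease = 182 hr.

182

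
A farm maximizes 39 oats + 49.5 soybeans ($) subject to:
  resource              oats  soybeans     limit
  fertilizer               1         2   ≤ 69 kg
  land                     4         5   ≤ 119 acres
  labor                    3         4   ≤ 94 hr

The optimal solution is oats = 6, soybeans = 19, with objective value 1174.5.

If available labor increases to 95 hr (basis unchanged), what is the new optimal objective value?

Check each constraint at x*: fertilizer 44/69 (slack 25); land 119/119 (tight); labor 94/94 (tight).
Slack constraints have shadow price 0 (complementary slackness).
The binding rows give the dual system: 4·y_land + 3·y_labor = 39 and 5·y_land + 4·y_labor = 49.5.
This yields shadow prices y_land = 7.5, y_labor = 3.
Δz = y_labor·Δb = 3 × (1) = 3, so new z* = 1174.5 + 3 = 1177.5.

1177.5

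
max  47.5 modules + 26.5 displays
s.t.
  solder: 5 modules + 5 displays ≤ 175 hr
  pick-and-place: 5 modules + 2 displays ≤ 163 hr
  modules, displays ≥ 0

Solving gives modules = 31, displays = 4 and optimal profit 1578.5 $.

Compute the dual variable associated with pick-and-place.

Both solder and pick-and-place are binding at x*.
From A_Bᵀ y = c: 5·y_solder + 5·y_pick-and-place = 47.5; 5·y_solder + 2·y_pick-and-place = 26.5.
→ y_solder = 2.5 and y_pick-and-place = 7.
Shadow price of pick-and-place = 7.

7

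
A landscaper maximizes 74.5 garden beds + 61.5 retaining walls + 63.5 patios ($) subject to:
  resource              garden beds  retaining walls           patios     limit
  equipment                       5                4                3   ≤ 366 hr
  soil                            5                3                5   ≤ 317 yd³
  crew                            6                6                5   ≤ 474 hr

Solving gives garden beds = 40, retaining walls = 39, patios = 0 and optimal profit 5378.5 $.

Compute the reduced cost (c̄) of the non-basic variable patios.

-4

At the optimum: equipment uses 356 of 366 (slack = 10); soil uses 317 of 317 (binding); crew uses 474 of 474 (binding).
By complementary slackness, y = 0 for the non-binding constraint.
From A_Bᵀ y = c: 5·y_soil + 6·y_crew = 74.5; 3·y_soil + 6·y_crew = 61.5.
This yields shadow prices y_soil = 6.5, y_crew = 7.
Reduced cost of patios: c₃ − yᵀa₃ = 63.5 − (6.5·5 + 7·5) = 63.5 − 67.5 = -4.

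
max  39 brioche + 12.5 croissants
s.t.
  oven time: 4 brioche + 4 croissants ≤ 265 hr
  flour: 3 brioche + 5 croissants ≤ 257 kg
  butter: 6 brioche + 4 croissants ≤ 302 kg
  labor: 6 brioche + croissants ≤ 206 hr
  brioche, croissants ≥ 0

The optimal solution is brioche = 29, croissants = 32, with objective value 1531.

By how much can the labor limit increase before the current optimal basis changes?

Binding constraints: butter, labor. The basis is B = [[6,4],[6,1]] with det -18.
Per unit increase in labor, x* moves by d = (0.2222, -0.3333).
The basis stays optimal until croissants reaches 0; allowable increase = 96 hr.

96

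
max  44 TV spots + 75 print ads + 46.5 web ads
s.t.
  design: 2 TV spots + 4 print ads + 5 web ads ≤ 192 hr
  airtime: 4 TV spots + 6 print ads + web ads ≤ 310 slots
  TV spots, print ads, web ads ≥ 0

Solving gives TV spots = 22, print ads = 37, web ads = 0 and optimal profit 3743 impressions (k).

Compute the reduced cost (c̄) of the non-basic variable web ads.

-5

Both design and airtime are binding at x*.
From A_Bᵀ y = c: 2·y_design + 4·y_airtime = 44; 4·y_design + 6·y_airtime = 75.
This yields shadow prices y_design = 9, y_airtime = 6.5.
Reduced cost of web ads: c₃ − yᵀa₃ = 46.5 − (9·5 + 6.5·1) = 46.5 − 51.5 = -5.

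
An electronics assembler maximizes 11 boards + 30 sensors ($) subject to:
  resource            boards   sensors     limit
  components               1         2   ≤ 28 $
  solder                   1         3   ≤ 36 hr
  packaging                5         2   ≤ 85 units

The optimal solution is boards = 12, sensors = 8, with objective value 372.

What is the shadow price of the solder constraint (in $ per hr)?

At the optimum: components uses 28 of 28 (binding); solder uses 36 of 36 (binding); packaging uses 76 of 85 (slack = 9).
By complementary slackness, y = 0 for the non-binding constraint.
Dual feasibility on the basic columns requires 1·y_components + 1·y_solder = 11, 2·y_components + 3·y_solder = 30.
Solving: y_components = 3, y_solder = 8.
Shadow price of solder = 8.

8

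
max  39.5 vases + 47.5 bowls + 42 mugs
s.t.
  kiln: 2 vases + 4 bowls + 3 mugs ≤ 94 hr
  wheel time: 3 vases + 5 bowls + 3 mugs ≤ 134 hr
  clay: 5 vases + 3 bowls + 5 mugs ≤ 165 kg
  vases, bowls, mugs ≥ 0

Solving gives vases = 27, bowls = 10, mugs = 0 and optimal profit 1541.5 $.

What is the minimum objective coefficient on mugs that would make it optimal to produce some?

48

At the optimum: kiln uses 94 of 94 (binding); wheel time uses 131 of 134 (slack = 3); clay uses 165 of 165 (binding).
Slack constraints have shadow price 0 (complementary slackness).
Dual feasibility on the basic columns requires 2·y_kiln + 5·y_clay = 39.5, 4·y_kiln + 3·y_clay = 47.5.
→ y_kiln = 8.5 and y_clay = 4.5.
mugs enters the basis when its profit ≥ yᵀa₃ = 8.5·3 + 4.5·5 = 48.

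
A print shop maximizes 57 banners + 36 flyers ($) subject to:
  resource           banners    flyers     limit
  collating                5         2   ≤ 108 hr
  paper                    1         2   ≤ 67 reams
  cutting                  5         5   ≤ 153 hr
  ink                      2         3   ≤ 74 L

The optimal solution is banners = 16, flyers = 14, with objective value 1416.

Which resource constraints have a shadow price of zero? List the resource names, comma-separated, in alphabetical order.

collating: 108/108 (binding)
paper: 44/67 (slack 23)
cutting: 150/153 (slack 3)
ink: 74/74 (binding)
By complementary slackness, a constraint with positive slack has shadow price 0 → cutting, paper.

cutting, paper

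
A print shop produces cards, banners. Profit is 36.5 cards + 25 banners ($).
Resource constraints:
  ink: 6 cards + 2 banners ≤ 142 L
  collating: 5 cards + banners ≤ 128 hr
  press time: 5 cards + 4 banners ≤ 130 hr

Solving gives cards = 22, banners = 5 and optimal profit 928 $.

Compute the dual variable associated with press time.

At the optimum: ink uses 142 of 142 (binding); collating uses 115 of 128 (slack = 13); press time uses 130 of 130 (binding).
Since collating is not tight, its dual is 0.
Dual feasibility on the basic columns requires 6·y_ink + 5·y_press time = 36.5, 2·y_ink + 4·y_press time = 25.
This yields shadow prices y_ink = 1.5, y_press time = 5.5.
Shadow price of press time = 5.5.

5.5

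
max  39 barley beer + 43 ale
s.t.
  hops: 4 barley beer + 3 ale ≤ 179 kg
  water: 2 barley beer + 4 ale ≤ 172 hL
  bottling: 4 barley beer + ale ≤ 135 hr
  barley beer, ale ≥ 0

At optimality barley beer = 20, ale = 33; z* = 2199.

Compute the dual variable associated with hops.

7

Binding: hops and water. Non-binding: bottling (22 unused).
Slack constraints have shadow price 0 (complementary slackness).
From A_Bᵀ y = c: 4·y_hops + 2·y_water = 39; 3·y_hops + 4·y_water = 43.
This yields shadow prices y_hops = 7, y_water = 5.5.
Shadow price of hops = 7.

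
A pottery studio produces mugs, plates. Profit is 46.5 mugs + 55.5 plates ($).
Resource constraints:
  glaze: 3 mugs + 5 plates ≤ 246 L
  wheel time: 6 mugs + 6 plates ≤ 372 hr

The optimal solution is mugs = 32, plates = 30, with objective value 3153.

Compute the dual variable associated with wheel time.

5.5

Both glaze and wheel time are binding at x*.
Dual feasibility on the basic columns requires 3·y_glaze + 6·y_wheel time = 46.5, 5·y_glaze + 6·y_wheel time = 55.5.
This yields shadow prices y_glaze = 4.5, y_wheel time = 5.5.
Shadow price of wheel time = 5.5.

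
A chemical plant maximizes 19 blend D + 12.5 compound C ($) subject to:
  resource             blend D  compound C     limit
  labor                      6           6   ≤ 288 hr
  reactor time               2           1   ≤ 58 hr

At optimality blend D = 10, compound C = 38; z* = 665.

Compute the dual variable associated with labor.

1

Check each constraint at x*: labor 288/288 (tight); reactor time 58/58 (tight).
The binding rows give the dual system: 6·y_labor + 2·y_reactor time = 19 and 6·y_labor + 1·y_reactor time = 12.5.
Solving: y_labor = 1, y_reactor time = 6.5.
Shadow price of labor = 1.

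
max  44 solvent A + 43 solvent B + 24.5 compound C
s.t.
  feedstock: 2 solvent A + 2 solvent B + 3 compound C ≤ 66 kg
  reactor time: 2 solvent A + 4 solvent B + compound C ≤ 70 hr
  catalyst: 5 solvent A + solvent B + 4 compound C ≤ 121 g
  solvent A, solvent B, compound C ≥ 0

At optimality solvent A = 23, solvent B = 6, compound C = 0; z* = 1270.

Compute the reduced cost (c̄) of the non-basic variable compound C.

At the optimum: feedstock uses 58 of 66 (slack = 8); reactor time uses 70 of 70 (binding); catalyst uses 121 of 121 (binding).
Since feedstock is not tight, its dual is 0.
The binding rows give the dual system: 2·y_reactor time + 5·y_catalyst = 44 and 4·y_reactor time + 1·y_catalyst = 43.
→ y_reactor time = 9.5 and y_catalyst = 5.
Reduced cost of compound C: c₃ − yᵀa₃ = 24.5 − (9.5·1 + 5·4) = 24.5 − 29.5 = -5.

-5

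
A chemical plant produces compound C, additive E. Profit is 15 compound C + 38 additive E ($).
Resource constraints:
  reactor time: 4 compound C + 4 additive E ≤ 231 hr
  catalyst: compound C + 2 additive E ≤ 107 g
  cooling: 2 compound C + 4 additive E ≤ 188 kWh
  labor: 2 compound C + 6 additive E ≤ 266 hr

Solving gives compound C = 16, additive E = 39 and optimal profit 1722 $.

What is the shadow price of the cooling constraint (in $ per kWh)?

Check each constraint at x*: reactor time 220/231 (slack 11); catalyst 94/107 (slack 13); cooling 188/188 (tight); labor 266/266 (tight).
By complementary slackness, y = 0 for the non-binding constraints.
The binding rows give the dual system: 2·y_cooling + 2·y_labor = 15 and 4·y_cooling + 6·y_labor = 38.
→ y_cooling = 3.5 and y_labor = 4.
Shadow price of cooling = 3.5.

3.5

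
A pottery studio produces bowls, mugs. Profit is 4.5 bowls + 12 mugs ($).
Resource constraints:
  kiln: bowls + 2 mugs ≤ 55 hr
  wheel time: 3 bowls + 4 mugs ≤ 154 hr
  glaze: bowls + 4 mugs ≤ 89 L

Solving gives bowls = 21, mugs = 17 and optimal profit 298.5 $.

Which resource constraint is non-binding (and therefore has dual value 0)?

kiln: 55/55 (binding)
wheel time: 131/154 (slack 23)
glaze: 89/89 (binding)
By complementary slackness, a constraint with positive slack has shadow price 0 → wheel time.

wheel time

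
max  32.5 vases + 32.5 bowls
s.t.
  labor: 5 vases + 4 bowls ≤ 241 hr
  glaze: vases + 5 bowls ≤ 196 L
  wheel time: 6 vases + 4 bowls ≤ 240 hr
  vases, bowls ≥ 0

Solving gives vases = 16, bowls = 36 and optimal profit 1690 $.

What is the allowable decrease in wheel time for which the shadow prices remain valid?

83.2

Binding constraints: glaze, wheel time. The basis is B = [[1,5],[6,4]] with det -26.
Per unit decrease in wheel time, x* moves by d = (-0.1923, 0.0385).
The basis stays optimal until vases reaches 0; allowable decrease = 83.2 hr.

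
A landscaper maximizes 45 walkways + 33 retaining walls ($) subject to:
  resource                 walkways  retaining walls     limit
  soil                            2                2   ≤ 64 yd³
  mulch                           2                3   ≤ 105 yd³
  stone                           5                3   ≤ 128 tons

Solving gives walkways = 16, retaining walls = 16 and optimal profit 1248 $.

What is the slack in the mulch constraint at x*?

25

mulch used = 2·16 + 3·16 = 80; slack = 105 − 80 = 25.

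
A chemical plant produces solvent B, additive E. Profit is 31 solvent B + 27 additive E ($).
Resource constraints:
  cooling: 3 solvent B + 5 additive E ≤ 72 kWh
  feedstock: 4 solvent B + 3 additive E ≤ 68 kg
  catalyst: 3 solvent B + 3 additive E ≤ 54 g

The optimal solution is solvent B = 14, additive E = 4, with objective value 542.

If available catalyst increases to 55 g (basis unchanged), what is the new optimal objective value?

Binding: feedstock and catalyst. Non-binding: cooling (10 unused).
Slack constraints have shadow price 0 (complementary slackness).
From A_Bᵀ y = c: 4·y_feedstock + 3·y_catalyst = 31; 3·y_feedstock + 3·y_catalyst = 27.
Solving: y_feedstock = 4, y_catalyst = 5.
Δz = y_catalyst·Δb = 5 × (1) = 5, so new z* = 542 + 5 = 547.

547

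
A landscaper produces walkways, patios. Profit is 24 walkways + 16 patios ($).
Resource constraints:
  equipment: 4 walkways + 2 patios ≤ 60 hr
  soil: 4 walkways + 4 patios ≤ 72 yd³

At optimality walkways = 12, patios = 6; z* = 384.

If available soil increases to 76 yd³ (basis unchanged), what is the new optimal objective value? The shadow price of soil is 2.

392

Δb = 4, so new z* = 384 + (2)·(4) = 384 + 8 = 392.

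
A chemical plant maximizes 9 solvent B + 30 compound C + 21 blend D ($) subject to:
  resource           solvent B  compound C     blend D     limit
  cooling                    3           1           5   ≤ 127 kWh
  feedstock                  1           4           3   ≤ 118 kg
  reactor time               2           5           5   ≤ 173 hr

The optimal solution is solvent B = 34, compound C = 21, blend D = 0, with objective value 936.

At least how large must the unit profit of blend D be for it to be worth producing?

25

Check each constraint at x*: cooling 123/127 (slack 4); feedstock 118/118 (tight); reactor time 173/173 (tight).
Since cooling is not tight, its dual is 0.
From A_Bᵀ y = c: 1·y_feedstock + 2·y_reactor time = 9; 4·y_feedstock + 5·y_reactor time = 30.
This yields shadow prices y_feedstock = 5, y_reactor time = 2.
blend D enters the basis when its profit ≥ yᵀa₃ = 5·3 + 2·5 = 25.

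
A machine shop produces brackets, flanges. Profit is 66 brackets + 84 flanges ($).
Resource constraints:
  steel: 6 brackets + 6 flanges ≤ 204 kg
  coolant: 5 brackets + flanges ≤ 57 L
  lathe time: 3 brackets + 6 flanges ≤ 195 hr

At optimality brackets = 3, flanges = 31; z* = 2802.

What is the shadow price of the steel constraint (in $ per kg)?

8

At the optimum: steel uses 204 of 204 (binding); coolant uses 46 of 57 (slack = 11); lathe time uses 195 of 195 (binding).
By complementary slackness, y = 0 for the non-binding constraint.
From A_Bᵀ y = c: 6·y_steel + 3·y_lathe time = 66; 6·y_steel + 6·y_lathe time = 84.
→ y_steel = 8 and y_lathe time = 6.
Shadow price of steel = 8.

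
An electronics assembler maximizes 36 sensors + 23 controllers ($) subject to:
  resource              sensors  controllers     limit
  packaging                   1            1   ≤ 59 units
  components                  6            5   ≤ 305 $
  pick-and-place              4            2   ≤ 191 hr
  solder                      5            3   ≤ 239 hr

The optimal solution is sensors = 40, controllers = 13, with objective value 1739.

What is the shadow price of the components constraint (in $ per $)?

Check each constraint at x*: packaging 53/59 (slack 6); components 305/305 (tight); pick-and-place 186/191 (slack 5); solder 239/239 (tight).
Since packaging, pick-and-place are not tight, their duals are 0.
The binding rows give the dual system: 6·y_components + 5·y_solder = 36 and 5·y_components + 3·y_solder = 23.
→ y_components = 1 and y_solder = 6.
Shadow price of components = 1.

1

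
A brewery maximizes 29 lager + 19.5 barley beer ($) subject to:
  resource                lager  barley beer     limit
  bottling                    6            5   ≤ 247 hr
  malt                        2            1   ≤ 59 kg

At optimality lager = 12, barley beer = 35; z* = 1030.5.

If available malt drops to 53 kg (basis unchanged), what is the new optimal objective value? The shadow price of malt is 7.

988.5

Δb = -6, so new z* = 1030.5 + (7)·(-6) = 1030.5 − 42 = 988.5.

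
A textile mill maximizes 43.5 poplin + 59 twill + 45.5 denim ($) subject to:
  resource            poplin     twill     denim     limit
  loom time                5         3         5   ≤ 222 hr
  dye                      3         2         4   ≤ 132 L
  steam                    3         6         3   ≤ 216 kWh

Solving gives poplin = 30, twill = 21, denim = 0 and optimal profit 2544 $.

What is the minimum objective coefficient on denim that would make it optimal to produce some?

Check each constraint at x*: loom time 213/222 (slack 9); dye 132/132 (tight); steam 216/216 (tight).
Slack constraints have shadow price 0 (complementary slackness).
The binding rows give the dual system: 3·y_dye + 3·y_steam = 43.5 and 2·y_dye + 6·y_steam = 59.
Solving: y_dye = 7, y_steam = 7.5.
denim enters the basis when its profit ≥ yᵀa₃ = 7·4 + 7.5·3 = 50.5.

50.5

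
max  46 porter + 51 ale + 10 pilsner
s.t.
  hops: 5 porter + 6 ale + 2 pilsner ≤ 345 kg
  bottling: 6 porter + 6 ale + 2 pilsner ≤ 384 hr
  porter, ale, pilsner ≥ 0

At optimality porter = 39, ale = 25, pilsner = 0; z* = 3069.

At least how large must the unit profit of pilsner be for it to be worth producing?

17

At the optimum: hops uses 345 of 345 (binding); bottling uses 384 of 384 (binding).
From A_Bᵀ y = c: 5·y_hops + 6·y_bottling = 46; 6·y_hops + 6·y_bottling = 51.
Solving: y_hops = 5, y_bottling = 3.5.
pilsner enters the basis when its profit ≥ yᵀa₃ = 5·2 + 3.5·2 = 17.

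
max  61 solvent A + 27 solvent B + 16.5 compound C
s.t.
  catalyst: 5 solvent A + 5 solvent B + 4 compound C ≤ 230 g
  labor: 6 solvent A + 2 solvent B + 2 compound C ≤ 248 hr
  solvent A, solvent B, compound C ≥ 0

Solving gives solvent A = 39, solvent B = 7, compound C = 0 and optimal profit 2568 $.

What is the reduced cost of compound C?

-8.5

Both catalyst and labor are binding at x*.
The binding rows give the dual system: 5·y_catalyst + 6·y_labor = 61 and 5·y_catalyst + 2·y_labor = 27.
This yields shadow prices y_catalyst = 2, y_labor = 8.5.
Reduced cost of compound C: c₃ − yᵀa₃ = 16.5 − (2·4 + 8.5·2) = 16.5 − 25 = -8.5.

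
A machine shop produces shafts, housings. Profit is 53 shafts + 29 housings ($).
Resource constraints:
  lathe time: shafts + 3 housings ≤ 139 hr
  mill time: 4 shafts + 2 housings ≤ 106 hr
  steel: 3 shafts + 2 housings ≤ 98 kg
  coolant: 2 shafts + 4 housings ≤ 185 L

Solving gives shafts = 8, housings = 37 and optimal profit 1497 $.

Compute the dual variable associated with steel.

5

Check each constraint at x*: lathe time 119/139 (slack 20); mill time 106/106 (tight); steel 98/98 (tight); coolant 164/185 (slack 21).
Since lathe time, coolant are not tight, their duals are 0.
From A_Bᵀ y = c: 4·y_mill time + 3·y_steel = 53; 2·y_mill time + 2·y_steel = 29.
→ y_mill time = 9.5 and y_steel = 5.
Shadow price of steel = 5.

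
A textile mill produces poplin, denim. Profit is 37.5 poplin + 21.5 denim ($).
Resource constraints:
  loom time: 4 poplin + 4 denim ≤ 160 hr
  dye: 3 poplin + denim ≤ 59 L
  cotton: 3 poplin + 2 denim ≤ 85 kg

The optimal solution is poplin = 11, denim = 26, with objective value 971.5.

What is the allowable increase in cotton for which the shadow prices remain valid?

Binding constraints: dye, cotton. The basis is B = [[3,1],[3,2]] with det 3.
Per unit increase in cotton, x* moves by d = (-0.3333, 1).
The basis stays optimal until loom time becomes binding; allowable increase = 4.5 kg.

4.5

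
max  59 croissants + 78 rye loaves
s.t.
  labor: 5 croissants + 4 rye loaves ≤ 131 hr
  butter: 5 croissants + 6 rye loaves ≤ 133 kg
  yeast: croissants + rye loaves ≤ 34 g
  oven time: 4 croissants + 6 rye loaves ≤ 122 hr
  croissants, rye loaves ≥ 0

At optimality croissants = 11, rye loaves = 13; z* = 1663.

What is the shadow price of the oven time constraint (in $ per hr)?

Check each constraint at x*: labor 107/131 (slack 24); butter 133/133 (tight); yeast 24/34 (slack 10); oven time 122/122 (tight).
Since labor, yeast are not tight, their duals are 0.
Dual feasibility on the basic columns requires 5·y_butter + 4·y_oven time = 59, 6·y_butter + 6·y_oven time = 78.
Solving: y_butter = 7, y_oven time = 6.
Shadow price of oven time = 6.

6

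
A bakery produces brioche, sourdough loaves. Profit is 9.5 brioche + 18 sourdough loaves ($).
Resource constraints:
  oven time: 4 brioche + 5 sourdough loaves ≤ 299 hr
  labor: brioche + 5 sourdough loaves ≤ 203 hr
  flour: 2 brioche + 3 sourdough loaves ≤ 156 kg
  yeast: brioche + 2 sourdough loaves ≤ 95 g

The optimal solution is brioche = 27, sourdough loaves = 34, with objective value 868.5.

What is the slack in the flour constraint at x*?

flour used = 2·27 + 3·34 = 156; slack = 156 − 156 = 0.

0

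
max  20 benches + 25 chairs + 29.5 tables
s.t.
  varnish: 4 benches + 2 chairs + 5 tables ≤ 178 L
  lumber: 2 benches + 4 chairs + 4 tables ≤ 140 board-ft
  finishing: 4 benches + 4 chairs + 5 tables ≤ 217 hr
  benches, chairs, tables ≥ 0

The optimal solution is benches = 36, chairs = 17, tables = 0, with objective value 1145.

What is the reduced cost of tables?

Binding: varnish and lumber. Non-binding: finishing (5 unused).
Slack constraints have shadow price 0 (complementary slackness).
The binding rows give the dual system: 4·y_varnish + 2·y_lumber = 20 and 2·y_varnish + 4·y_lumber = 25.
Solving: y_varnish = 2.5, y_lumber = 5.
Reduced cost of tables: c₃ − yᵀa₃ = 29.5 − (2.5·5 + 5·4) = 29.5 − 32.5 = -3.

-3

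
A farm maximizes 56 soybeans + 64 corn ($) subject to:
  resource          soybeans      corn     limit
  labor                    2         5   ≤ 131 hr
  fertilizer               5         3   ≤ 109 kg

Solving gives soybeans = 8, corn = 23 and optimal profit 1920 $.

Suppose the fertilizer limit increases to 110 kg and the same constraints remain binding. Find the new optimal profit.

1928

Both labor and fertilizer are binding at x*.
From A_Bᵀ y = c: 2·y_labor + 5·y_fertilizer = 56; 5·y_labor + 3·y_fertilizer = 64.
Solving: y_labor = 8, y_fertilizer = 8.
Δz = y_fertilizer·Δb = 8 × (1) = 8, so new z* = 1920 + 8 = 1928.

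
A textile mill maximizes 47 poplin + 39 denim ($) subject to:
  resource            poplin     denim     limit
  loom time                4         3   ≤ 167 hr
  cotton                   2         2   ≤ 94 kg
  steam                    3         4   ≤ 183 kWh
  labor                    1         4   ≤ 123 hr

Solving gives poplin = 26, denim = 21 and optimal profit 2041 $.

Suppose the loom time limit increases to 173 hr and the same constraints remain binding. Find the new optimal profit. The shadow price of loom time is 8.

Δb = 6, so new z* = 2041 + (8)·(6) = 2041 + 48 = 2089.

2089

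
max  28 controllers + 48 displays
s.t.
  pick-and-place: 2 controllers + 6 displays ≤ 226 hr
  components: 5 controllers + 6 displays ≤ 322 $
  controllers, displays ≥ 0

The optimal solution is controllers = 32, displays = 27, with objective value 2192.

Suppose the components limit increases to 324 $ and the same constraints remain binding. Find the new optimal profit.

Both pick-and-place and components are binding at x*.
From A_Bᵀ y = c: 2·y_pick-and-place + 5·y_components = 28; 6·y_pick-and-place + 6·y_components = 48.
Solving: y_pick-and-place = 4, y_components = 4.
Δz = y_components·Δb = 4 × (2) = 8, so new z* = 2192 + 8 = 2200.

2200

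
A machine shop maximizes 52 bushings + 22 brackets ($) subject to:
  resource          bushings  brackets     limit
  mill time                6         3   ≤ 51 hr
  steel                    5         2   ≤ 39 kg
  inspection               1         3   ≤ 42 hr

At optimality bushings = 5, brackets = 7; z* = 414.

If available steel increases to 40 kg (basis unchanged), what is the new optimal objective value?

At the optimum: mill time uses 51 of 51 (binding); steel uses 39 of 39 (binding); inspection uses 26 of 42 (slack = 16).
Slack constraints have shadow price 0 (complementary slackness).
Dual feasibility on the basic columns requires 6·y_mill time + 5·y_steel = 52, 3·y_mill time + 2·y_steel = 22.
Solving: y_mill time = 2, y_steel = 8.
Δz = y_steel·Δb = 8 × (1) = 8, so new z* = 414 + 8 = 422.

422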